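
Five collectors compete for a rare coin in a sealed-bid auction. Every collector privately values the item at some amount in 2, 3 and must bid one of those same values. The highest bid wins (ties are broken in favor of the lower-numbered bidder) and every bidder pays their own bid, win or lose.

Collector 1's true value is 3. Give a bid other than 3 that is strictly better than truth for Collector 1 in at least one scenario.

Suppose Collector 2 bids 2, Collector 3 bids 2, Collector 4 bids 2 and Collector 5 bids 2.
Bid 3: wins, pays 3, utility 3 - 3 = 0.
Bid 2: wins, pays 2, utility 3 - 2 = 1.
So bidding 2 beats truth here (1 > 0).

2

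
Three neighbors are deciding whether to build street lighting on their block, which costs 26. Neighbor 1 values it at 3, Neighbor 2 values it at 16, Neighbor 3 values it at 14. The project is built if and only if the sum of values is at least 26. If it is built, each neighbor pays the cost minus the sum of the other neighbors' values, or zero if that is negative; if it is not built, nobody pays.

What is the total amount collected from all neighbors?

Total value 33 ≥ cost 26, so it is built.
Neighbor 1: others sum to 30; max(0, 26 - 30) = 0.
Neighbor 2: others sum to 17; max(0, 26 - 17) = 9.
Neighbor 3: others sum to 19; max(0, 26 - 19) = 7.
Total collected = 0 + 9 + 7 = 16.

16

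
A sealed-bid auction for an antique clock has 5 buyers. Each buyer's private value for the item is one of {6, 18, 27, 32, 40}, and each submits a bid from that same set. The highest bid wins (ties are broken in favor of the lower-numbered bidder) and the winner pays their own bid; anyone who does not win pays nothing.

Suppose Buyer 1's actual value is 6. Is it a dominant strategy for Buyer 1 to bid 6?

Check each profile of the others' bids and compare truth against every alternative bid.
Others bid (6, 6, 6, 6): truth gives 0, best alternative gives -12.
Others bid (6, 6, 6, 18): truth gives 0, best alternative gives -12.
Others bid (6, 6, 18, 6): truth gives 0, best alternative gives -12.
Others bid (6, 6, 18, 18): truth gives 0, best alternative gives -12.
Others bid (6, 18, 6, 6): truth gives 0, best alternative gives -12.
Others bid (6, 18, 6, 18): truth gives 0, best alternative gives -12.
(Remaining 619 profiles checked similarly; truth is weakly best in each.)
In every case the truthful bid is at least as good as any alternative, so it is a dominant strategy.

Yes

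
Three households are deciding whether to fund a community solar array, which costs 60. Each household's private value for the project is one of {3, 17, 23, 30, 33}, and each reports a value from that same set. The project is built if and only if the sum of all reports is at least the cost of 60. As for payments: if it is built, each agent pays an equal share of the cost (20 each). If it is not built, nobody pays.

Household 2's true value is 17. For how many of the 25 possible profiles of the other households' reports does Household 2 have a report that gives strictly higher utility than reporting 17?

Others report (17, 30): truth gives -3; report 3 gives 0 > -3. Violating.
Others report (17, 33): truth gives -3; report 3 gives 0 > -3. Violating.
Others report (23, 23): truth gives -3; report 3 gives 0 > -3. Violating.
Others report (23, 30): truth gives -3; report 3 gives 0 > -3. Violating.
Others report (3, 3): truth gives 0; no alternative beats it.
Others report (3, 17): truth gives 0; no alternative beats it.
(Checking all 25 profiles: 9 have a profitable deviation, 16 do not.)

9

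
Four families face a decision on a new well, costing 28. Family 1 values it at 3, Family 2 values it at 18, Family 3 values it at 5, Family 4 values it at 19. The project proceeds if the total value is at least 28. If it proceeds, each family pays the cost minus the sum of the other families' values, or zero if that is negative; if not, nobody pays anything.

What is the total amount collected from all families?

Total value 45 ≥ cost 28, so it is built.
Family 1: others sum to 42; max(0, 28 - 42) = 0.
Family 2: others sum to 27; max(0, 28 - 27) = 1.
Family 3: others sum to 40; max(0, 28 - 40) = 0.
Family 4: others sum to 26; max(0, 28 - 26) = 2.
Total collected = 0 + 1 + 0 + 2 = 3.

3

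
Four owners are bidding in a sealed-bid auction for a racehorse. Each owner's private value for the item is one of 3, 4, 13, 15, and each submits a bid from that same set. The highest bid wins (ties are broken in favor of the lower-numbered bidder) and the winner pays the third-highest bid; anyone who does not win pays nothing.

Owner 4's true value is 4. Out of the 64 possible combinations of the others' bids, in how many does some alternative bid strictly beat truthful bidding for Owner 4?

6

Others bid (3, 3, 4): truth gives 0; bid 13 gives 1 > 0. Violating.
Others bid (3, 3, 13): truth gives 0; bid 15 gives 1 > 0. Violating.
Others bid (3, 4, 3): truth gives 0; bid 13 gives 1 > 0. Violating.
Others bid (3, 13, 3): truth gives 0; bid 15 gives 1 > 0. Violating.
Others bid (3, 3, 3): truth gives 1; no alternative beats it.
Others bid (3, 3, 15): truth gives 0; no alternative beats it.
(Checking all 64 profiles: 6 have a profitable deviation, 58 do not.)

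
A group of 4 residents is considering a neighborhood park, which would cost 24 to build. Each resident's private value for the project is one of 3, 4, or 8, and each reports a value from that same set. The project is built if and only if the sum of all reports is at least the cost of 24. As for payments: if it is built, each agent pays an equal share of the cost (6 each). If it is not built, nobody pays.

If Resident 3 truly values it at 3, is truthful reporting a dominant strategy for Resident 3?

Yes

Check each profile of the others' reports and compare truth against every alternative report.
Others report (4, 8, 8): truth gives 0, best alternative gives -3.
Others report (8, 4, 8): truth gives 0, best alternative gives -3.
Others report (8, 8, 4): truth gives 0, best alternative gives -3.
Others report (8, 8, 8): truth gives -3, best alternative gives -3.
Others report (3, 3, 3): truth gives 0, best alternative gives 0.
Others report (3, 3, 4): truth gives 0, best alternative gives 0.
(Remaining 21 profiles checked similarly; truth is weakly best in each.)
In every case the truthful report is at least as good as any alternative, so it is a dominant strategy.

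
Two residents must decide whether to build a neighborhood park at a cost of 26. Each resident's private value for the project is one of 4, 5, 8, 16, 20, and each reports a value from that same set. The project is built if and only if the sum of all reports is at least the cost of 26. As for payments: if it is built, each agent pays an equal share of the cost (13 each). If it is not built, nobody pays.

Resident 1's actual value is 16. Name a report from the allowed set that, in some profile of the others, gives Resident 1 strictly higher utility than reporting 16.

Suppose Resident 2 reports 8.
Report 16: project not built, utility 0.
Report 20: project built, pays 13, utility 16 - 13 = 3.
So reporting 20 beats truth here (3 > 0).

20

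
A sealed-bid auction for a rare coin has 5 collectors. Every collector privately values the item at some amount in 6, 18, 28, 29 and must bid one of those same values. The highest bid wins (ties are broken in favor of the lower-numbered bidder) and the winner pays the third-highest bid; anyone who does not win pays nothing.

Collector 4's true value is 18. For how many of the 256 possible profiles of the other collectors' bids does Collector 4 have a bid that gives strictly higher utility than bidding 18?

8

Others bid (6, 6, 6, 28): truth gives 0; bid 28 gives 12 > 0. Violating.
Others bid (6, 6, 6, 29): truth gives 0; bid 29 gives 12 > 0. Violating.
Others bid (6, 6, 18, 6): truth gives 0; bid 28 gives 12 > 0. Violating.
Others bid (6, 6, 28, 6): truth gives 0; bid 29 gives 12 > 0. Violating.
Others bid (6, 6, 6, 6): truth gives 12; no alternative beats it.
Others bid (6, 6, 6, 18): truth gives 12; no alternative beats it.
(Checking all 256 profiles: 8 have a profitable deviation, 248 do not.)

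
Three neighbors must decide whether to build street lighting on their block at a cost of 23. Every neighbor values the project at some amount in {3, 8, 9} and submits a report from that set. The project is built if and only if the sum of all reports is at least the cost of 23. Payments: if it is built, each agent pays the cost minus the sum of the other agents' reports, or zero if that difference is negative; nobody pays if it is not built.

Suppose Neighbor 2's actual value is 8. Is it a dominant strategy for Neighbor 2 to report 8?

Check each profile of the others' reports and compare truth against every alternative report.
Others report (9, 9): truth gives 3, best alternative gives 3.
Others report (8, 9): truth gives 2, best alternative gives 2.
Others report (9, 8): truth gives 2, best alternative gives 2.
Others report (8, 8): truth gives 1, best alternative gives 1.
Others report (3, 3): truth gives 0, best alternative gives 0.
Others report (3, 8): truth gives 0, best alternative gives 0.
(Remaining 3 profiles checked similarly; truth is weakly best in each.)
In every case the truthful report is at least as good as any alternative, so it is a dominant strategy.

Yes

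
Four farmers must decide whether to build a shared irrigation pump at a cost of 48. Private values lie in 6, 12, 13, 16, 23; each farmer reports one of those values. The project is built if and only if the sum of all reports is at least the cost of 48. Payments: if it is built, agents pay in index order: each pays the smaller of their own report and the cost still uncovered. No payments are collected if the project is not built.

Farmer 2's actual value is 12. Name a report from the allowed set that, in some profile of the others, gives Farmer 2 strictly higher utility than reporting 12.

Suppose Farmer 1 reports 6, Farmer 3 reports 13 and Farmer 4 reports 23.
Report 12: project built, pays 12, utility 12 - 12 = 0.
Report 6: project built, pays 6, utility 12 - 6 = 6.
So reporting 6 beats truth here (6 > 0).

6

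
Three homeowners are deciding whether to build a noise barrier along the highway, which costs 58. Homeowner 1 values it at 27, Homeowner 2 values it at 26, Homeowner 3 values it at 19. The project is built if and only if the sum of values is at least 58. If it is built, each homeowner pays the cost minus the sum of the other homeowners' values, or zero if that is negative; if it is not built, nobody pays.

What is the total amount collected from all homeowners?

30

Total value 72 ≥ cost 58, so it is built.
Homeowner 1: others sum to 45; max(0, 58 - 45) = 13.
Homeowner 2: others sum to 46; max(0, 58 - 46) = 12.
Homeowner 3: others sum to 53; max(0, 58 - 53) = 5.
Total collected = 13 + 12 + 5 = 30.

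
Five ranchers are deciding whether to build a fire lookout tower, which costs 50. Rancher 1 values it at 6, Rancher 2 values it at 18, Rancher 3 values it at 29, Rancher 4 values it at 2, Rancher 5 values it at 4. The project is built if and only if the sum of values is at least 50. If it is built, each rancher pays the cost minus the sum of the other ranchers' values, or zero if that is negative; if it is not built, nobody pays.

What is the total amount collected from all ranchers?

29

Total value 59 ≥ cost 50, so it is built.
Rancher 1: others sum to 53; max(0, 50 - 53) = 0.
Rancher 2: others sum to 41; max(0, 50 - 41) = 9.
Rancher 3: others sum to 30; max(0, 50 - 30) = 20.
Rancher 4: others sum to 57; max(0, 50 - 57) = 0.
Rancher 5: others sum to 55; max(0, 50 - 55) = 0.
Total collected = 0 + 9 + 20 + 0 + 0 = 29.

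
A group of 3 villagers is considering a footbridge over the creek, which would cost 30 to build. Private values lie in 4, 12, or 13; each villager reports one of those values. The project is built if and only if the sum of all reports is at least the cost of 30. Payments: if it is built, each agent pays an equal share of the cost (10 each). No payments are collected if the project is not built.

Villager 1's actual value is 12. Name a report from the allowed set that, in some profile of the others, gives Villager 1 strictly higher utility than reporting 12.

13

Suppose Villager 2 reports 4 and Villager 3 reports 13.
Report 12: project not built, utility 0.
Report 13: project built, pays 10, utility 12 - 10 = 2.
So reporting 13 beats truth here (2 > 0).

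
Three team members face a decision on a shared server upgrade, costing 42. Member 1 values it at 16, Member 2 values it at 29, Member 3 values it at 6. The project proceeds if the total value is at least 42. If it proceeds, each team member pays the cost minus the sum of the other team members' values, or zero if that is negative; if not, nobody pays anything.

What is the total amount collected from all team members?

Total value 51 ≥ cost 42, so it is built.
Member 1: others sum to 35; max(0, 42 - 35) = 7.
Member 2: others sum to 22; max(0, 42 - 22) = 20.
Member 3: others sum to 45; max(0, 42 - 45) = 0.
Total collected = 7 + 20 + 0 = 27.

27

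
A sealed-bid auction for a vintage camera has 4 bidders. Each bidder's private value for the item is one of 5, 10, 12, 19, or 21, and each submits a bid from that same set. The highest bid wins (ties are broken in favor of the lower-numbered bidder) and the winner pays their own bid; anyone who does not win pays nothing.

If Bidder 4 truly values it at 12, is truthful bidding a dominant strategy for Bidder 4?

Consider the case where Bidder 1 bids 5, Bidder 2 bids 5 and Bidder 3 bids 5.
Truthful bid 12: wins, pays 12, utility 12 - 12 = 0.
Bid 10 instead: wins, pays 10, utility 12 - 10 = 2.
Since 2 > 0, bidding 10 is strictly better here, so truthful bidding is not dominant.

No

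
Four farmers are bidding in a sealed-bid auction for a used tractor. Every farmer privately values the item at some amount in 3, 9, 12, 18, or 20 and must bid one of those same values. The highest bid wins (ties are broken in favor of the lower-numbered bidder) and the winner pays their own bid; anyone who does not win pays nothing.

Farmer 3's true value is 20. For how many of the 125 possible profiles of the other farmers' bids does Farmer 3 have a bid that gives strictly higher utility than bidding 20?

Others bid (3, 3, 3): truth gives 0; bid 9 gives 11 > 0. Violating.
Others bid (3, 3, 9): truth gives 0; bid 9 gives 11 > 0. Violating.
Others bid (3, 3, 12): truth gives 0; bid 12 gives 8 > 0. Violating.
Others bid (3, 3, 18): truth gives 0; bid 18 gives 2 > 0. Violating.
Others bid (3, 3, 20): truth gives 0; no alternative beats it.
Others bid (3, 9, 20): truth gives 0; no alternative beats it.
(Checking all 125 profiles: 36 have a profitable deviation, 89 do not.)

36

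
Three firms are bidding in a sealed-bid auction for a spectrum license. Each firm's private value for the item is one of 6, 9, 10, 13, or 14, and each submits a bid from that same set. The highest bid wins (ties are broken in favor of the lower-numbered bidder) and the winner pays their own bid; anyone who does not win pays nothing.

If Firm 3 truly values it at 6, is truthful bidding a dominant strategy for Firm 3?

Yes

Check each profile of the others' bids and compare truth against every alternative bid.
Others bid (6, 6): truth gives 0, best alternative gives -3.
Others bid (6, 9): truth gives 0, best alternative gives 0.
Others bid (6, 10): truth gives 0, best alternative gives 0.
Others bid (6, 13): truth gives 0, best alternative gives 0.
Others bid (6, 14): truth gives 0, best alternative gives 0.
Others bid (9, 6): truth gives 0, best alternative gives 0.
(Remaining 19 profiles checked similarly; truth is weakly best in each.)
In every case the truthful bid is at least as good as any alternative, so it is a dominant strategy.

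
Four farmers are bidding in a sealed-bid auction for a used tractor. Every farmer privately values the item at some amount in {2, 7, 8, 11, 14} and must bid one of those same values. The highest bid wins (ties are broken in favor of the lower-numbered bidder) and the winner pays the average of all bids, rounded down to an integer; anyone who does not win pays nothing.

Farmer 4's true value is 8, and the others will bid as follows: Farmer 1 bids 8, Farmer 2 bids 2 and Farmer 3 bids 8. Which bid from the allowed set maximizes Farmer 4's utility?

Bid 2: loses, pays 0, utility 0.
Bid 7: loses, pays 0, utility 0.
Bid 8: loses, pays 0, utility 0.
Bid 11: wins, pays 7, utility 8 - 7 = 1.
Bid 14: wins, pays 8, utility 8 - 8 = 0.
The best choice is 11 with utility 1.

11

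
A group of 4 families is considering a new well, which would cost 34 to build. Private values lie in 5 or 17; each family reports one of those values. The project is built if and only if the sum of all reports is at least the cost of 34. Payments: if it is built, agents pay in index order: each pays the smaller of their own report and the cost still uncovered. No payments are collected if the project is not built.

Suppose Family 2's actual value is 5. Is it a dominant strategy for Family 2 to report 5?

Check each profile of the others' reports and compare truth against every alternative report.
Others report (5, 5, 17): truth gives 0, best alternative gives -12.
Others report (5, 17, 5): truth gives 0, best alternative gives -12.
Others report (5, 17, 17): truth gives 0, best alternative gives -12.
Others report (17, 5, 5): truth gives 0, best alternative gives -12.
Others report (17, 5, 17): truth gives 0, best alternative gives -12.
Others report (17, 17, 5): truth gives 0, best alternative gives -12.
(Remaining 2 profiles checked similarly; truth is weakly best in each.)
In every case the truthful report is at least as good as any alternative, so it is a dominant strategy.

Yes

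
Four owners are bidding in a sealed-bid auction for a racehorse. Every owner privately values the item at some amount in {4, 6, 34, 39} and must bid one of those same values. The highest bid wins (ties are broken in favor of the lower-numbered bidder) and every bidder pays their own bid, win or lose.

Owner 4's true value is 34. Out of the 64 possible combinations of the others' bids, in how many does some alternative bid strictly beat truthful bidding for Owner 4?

57

Others bid (4, 4, 4): truth gives 0; bid 6 gives 28 > 0. Violating.
Others bid (4, 4, 34): truth gives -34; bid 4 gives -4 > -34. Violating.
Others bid (4, 4, 39): truth gives -34; bid 4 gives -4 > -34. Violating.
Others bid (4, 6, 34): truth gives -34; bid 4 gives -4 > -34. Violating.
Others bid (4, 4, 6): truth gives 0; no alternative beats it.
Others bid (4, 6, 4): truth gives 0; no alternative beats it.
(Checking all 64 profiles: 57 have a profitable deviation, 7 do not.)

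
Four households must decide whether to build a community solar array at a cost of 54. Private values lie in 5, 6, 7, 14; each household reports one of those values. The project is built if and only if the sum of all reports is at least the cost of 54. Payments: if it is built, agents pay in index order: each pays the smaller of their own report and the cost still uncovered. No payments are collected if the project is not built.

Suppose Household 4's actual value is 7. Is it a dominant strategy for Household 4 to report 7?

Check each profile of the others' reports and compare truth against every alternative report.
Others report (5, 5, 5): truth gives 0, best alternative gives 0.
Others report (5, 5, 6): truth gives 0, best alternative gives 0.
Others report (5, 5, 7): truth gives 0, best alternative gives 0.
Others report (5, 5, 14): truth gives 0, best alternative gives 0.
Others report (5, 6, 5): truth gives 0, best alternative gives 0.
Others report (5, 6, 6): truth gives 0, best alternative gives 0.
(Remaining 58 profiles checked similarly; truth is weakly best in each.)
In every case the truthful report is at least as good as any alternative, so it is a dominant strategy.

Yes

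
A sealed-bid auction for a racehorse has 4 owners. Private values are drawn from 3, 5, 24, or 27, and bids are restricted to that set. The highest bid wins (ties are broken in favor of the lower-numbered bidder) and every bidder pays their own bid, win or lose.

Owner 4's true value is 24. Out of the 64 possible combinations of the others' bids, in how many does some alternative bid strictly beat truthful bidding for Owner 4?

Others bid (3, 3, 3): truth gives 0; bid 5 gives 19 > 0. Violating.
Others bid (3, 3, 24): truth gives -24; bid 3 gives -3 > -24. Violating.
Others bid (3, 3, 27): truth gives -24; bid 3 gives -3 > -24. Violating.
Others bid (3, 5, 24): truth gives -24; bid 3 gives -3 > -24. Violating.
Others bid (3, 3, 5): truth gives 0; no alternative beats it.
Others bid (3, 5, 3): truth gives 0; no alternative beats it.
(Checking all 64 profiles: 57 have a profitable deviation, 7 do not.)

57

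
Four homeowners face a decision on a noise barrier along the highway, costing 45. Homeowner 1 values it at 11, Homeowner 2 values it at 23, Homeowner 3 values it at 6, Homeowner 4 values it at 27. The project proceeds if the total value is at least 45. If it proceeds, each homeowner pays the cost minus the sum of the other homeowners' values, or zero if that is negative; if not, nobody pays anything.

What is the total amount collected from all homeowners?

Total value 67 ≥ cost 45, so it is built.
Homeowner 1: others sum to 56; max(0, 45 - 56) = 0.
Homeowner 2: others sum to 44; max(0, 45 - 44) = 1.
Homeowner 3: others sum to 61; max(0, 45 - 61) = 0.
Homeowner 4: others sum to 40; max(0, 45 - 40) = 5.
Total collected = 0 + 1 + 0 + 5 = 6.

6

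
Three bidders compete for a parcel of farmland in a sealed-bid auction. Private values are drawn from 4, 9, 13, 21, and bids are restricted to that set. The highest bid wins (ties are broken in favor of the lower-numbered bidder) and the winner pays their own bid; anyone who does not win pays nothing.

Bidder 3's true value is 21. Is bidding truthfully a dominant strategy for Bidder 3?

Consider the case where Bidder 1 bids 4 and Bidder 2 bids 4.
Truthful bid 21: wins, pays 21, utility 21 - 21 = 0.
Bid 9 instead: wins, pays 9, utility 21 - 9 = 12.
Since 12 > 0, bidding 9 is strictly better here, so truthful bidding is not dominant.

No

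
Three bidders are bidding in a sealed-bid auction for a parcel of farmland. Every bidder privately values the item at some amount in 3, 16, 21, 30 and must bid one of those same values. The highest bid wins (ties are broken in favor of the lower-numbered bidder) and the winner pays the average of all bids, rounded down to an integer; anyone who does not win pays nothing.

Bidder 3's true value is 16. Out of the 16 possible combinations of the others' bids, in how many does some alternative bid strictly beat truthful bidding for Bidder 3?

2

Others bid (3, 16): truth gives 0; bid 21 gives 3 > 0. Violating.
Others bid (16, 3): truth gives 0; bid 21 gives 3 > 0. Violating.
Others bid (3, 3): truth gives 9; no alternative beats it.
Others bid (3, 21): truth gives 0; no alternative beats it.
(Checking all 16 profiles: 2 have a profitable deviation, 14 do not.)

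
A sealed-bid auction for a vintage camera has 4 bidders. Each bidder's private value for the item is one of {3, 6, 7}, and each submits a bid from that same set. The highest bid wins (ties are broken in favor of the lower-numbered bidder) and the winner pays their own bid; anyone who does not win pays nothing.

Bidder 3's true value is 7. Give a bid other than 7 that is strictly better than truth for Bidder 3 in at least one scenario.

Suppose Bidder 1 bids 3, Bidder 2 bids 3 and Bidder 4 bids 3.
Bid 7: wins, pays 7, utility 7 - 7 = 0.
Bid 6: wins, pays 6, utility 7 - 6 = 1.
So bidding 6 beats truth here (1 > 0).

6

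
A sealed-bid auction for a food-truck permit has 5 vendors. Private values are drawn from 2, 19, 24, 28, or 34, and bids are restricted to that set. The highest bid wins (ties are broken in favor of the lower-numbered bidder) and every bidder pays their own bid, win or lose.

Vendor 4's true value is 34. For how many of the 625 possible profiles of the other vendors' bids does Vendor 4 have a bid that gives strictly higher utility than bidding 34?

Others bid (2, 2, 2, 2): truth gives 0; bid 19 gives 15 > 0. Violating.
Others bid (2, 2, 2, 19): truth gives 0; bid 19 gives 15 > 0. Violating.
Others bid (2, 2, 2, 24): truth gives 0; bid 24 gives 10 > 0. Violating.
Others bid (2, 2, 2, 28): truth gives 0; bid 28 gives 6 > 0. Violating.
Others bid (2, 2, 2, 34): truth gives 0; no alternative beats it.
Others bid (2, 2, 19, 34): truth gives 0; no alternative beats it.
(Checking all 625 profiles: 413 have a profitable deviation, 212 do not.)

413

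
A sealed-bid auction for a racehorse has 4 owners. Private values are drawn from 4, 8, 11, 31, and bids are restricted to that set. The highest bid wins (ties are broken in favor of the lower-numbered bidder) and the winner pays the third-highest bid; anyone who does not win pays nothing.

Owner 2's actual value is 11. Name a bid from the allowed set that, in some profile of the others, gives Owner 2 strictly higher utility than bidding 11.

Suppose Owner 1 bids 4, Owner 3 bids 4 and Owner 4 bids 31.
Bid 11: loses, pays 0, utility 0.
Bid 31: wins, pays 4, utility 11 - 4 = 7.
So bidding 31 beats truth here (7 > 0).

31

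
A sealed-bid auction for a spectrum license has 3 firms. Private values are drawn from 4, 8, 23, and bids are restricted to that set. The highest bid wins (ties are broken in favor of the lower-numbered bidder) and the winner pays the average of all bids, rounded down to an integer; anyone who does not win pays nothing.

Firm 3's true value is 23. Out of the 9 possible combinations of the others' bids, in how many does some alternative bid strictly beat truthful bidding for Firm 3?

Others bid (4, 4): truth gives 13; bid 8 gives 18 > 13. Violating.
Others bid (4, 8): truth gives 12; no alternative beats it.
Others bid (4, 23): truth gives 0; no alternative beats it.
(Checking all 9 profiles: 1 has a profitable deviation, 8 do not.)

1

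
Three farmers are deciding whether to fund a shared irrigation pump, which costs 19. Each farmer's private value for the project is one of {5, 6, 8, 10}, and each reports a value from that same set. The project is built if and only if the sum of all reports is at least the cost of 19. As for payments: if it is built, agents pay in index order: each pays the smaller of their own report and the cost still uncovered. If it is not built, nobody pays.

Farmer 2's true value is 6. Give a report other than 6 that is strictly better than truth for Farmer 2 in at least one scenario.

5

Suppose Farmer 1 reports 5 and Farmer 3 reports 10.
Report 6: project built, pays 6, utility 6 - 6 = 0.
Report 5: project built, pays 5, utility 6 - 5 = 1.
So reporting 5 beats truth here (1 > 0).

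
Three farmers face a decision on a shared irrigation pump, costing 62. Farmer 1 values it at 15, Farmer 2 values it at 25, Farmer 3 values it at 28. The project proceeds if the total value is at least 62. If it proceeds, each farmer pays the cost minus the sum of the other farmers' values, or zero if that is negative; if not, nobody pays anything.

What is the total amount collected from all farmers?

50

Total value 68 ≥ cost 62, so it is built.
Farmer 1: others sum to 53; max(0, 62 - 53) = 9.
Farmer 2: others sum to 43; max(0, 62 - 43) = 19.
Farmer 3: others sum to 40; max(0, 62 - 40) = 22.
Total collected = 9 + 19 + 22 = 50.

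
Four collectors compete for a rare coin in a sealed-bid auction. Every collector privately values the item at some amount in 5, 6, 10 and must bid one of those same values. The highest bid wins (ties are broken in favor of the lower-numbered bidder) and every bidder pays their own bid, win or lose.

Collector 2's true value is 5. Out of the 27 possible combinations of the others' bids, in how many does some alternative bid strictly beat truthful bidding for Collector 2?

4

Others bid (5, 5, 5): truth gives -5; bid 6 gives -1 > -5. Violating.
Others bid (5, 5, 6): truth gives -5; bid 6 gives -1 > -5. Violating.
Others bid (5, 6, 5): truth gives -5; bid 6 gives -1 > -5. Violating.
Others bid (5, 6, 6): truth gives -5; bid 6 gives -1 > -5. Violating.
Others bid (5, 5, 10): truth gives -5; no alternative beats it.
Others bid (5, 6, 10): truth gives -5; no alternative beats it.
(Checking all 27 profiles: 4 have a profitable deviation, 23 do not.)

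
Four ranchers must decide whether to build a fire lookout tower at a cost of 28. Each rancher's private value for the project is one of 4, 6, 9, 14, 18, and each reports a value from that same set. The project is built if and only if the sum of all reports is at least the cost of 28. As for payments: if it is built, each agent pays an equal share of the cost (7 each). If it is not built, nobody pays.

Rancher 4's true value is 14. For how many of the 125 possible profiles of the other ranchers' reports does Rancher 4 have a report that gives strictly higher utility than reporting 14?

1

Others report (4, 4, 4): truth gives 0; report 18 gives 7 > 0. Violating.
Others report (4, 4, 6): truth gives 7; no alternative beats it.
Others report (4, 4, 9): truth gives 7; no alternative beats it.
(Checking all 125 profiles: 1 has a profitable deviation, 124 do not.)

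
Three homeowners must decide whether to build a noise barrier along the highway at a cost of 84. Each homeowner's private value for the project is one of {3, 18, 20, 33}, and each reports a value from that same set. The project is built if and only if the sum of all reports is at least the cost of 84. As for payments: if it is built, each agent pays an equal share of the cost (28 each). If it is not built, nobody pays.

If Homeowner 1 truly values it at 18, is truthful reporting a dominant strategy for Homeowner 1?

Consider the case where Homeowner 2 reports 33 and Homeowner 3 reports 33.
Truthful report 18: project built, pays 28, utility 18 - 28 = -10.
Report 3 instead: project not built, utility 0.
Since 0 > -10, reporting 3 is strictly better here, so truthful reporting is not dominant.

No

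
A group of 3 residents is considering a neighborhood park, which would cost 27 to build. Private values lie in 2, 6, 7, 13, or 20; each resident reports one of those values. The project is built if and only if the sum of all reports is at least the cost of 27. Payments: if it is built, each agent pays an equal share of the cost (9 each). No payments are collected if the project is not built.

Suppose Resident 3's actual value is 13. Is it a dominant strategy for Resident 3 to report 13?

Consider the case where Resident 1 reports 2 and Resident 2 reports 6.
Truthful report 13: project not built, utility 0.
Report 20 instead: project built, pays 9, utility 13 - 9 = 4.
Since 4 > 0, reporting 20 is strictly better here, so truthful reporting is not dominant.

No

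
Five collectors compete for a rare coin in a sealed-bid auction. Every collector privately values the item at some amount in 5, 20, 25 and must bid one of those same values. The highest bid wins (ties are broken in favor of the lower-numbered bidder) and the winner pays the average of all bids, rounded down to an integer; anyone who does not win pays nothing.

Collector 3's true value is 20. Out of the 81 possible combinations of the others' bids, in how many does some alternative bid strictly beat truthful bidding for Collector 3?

Others bid (5, 5, 5, 25): truth gives 0; bid 25 gives 7 > 0. Violating.
Others bid (5, 5, 20, 25): truth gives 0; bid 25 gives 4 > 0. Violating.
Others bid (5, 5, 25, 5): truth gives 0; bid 25 gives 7 > 0. Violating.
Others bid (5, 5, 25, 20): truth gives 0; bid 25 gives 4 > 0. Violating.
Others bid (5, 5, 5, 5): truth gives 12; no alternative beats it.
Others bid (5, 5, 5, 20): truth gives 9; no alternative beats it.
(Checking all 81 profiles: 26 have a profitable deviation, 55 do not.)

26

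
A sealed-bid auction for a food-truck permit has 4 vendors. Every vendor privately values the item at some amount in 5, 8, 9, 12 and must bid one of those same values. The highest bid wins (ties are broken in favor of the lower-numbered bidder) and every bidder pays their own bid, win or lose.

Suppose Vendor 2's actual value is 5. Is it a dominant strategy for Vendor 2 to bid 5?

Consider the case where Vendor 1 bids 5, Vendor 3 bids 5 and Vendor 4 bids 5.
Truthful bid 5: loses but pays 5, utility -5.
Bid 8 instead: wins, pays 8, utility 5 - 8 = -3.
Since -3 > -5, bidding 8 is strictly better here, so truthful bidding is not dominant.

No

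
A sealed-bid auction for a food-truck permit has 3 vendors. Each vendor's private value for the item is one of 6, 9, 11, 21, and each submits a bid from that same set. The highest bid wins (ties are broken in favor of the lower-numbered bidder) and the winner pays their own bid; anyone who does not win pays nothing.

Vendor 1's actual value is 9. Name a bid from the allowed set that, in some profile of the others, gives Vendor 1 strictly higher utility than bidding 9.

6

Suppose Vendor 2 bids 6 and Vendor 3 bids 6.
Bid 9: wins, pays 9, utility 9 - 9 = 0.
Bid 6: wins, pays 6, utility 9 - 6 = 3.
So bidding 6 beats truth here (3 > 0).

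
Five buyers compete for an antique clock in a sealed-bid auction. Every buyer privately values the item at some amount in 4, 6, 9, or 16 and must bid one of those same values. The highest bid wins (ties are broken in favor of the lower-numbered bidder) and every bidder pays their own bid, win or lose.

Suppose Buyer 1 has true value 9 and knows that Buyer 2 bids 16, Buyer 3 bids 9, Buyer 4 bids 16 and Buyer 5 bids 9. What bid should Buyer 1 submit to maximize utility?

4

Bid 4: loses but pays 4, utility -4.
Bid 6: loses but pays 6, utility -6.
Bid 9: loses but pays 9, utility -9.
Bid 16: wins, pays 16, utility 9 - 16 = -7.
The best choice is 4 with utility -4.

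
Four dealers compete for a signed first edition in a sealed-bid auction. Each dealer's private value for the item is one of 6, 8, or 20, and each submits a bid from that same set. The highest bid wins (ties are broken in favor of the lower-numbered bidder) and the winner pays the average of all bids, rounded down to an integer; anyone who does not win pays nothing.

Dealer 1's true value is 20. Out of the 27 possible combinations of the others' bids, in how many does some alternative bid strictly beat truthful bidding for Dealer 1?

Others bid (6, 6, 6): truth gives 11; bid 6 gives 14 > 11. Violating.
Others bid (6, 6, 8): truth gives 10; bid 8 gives 13 > 10. Violating.
Others bid (6, 8, 6): truth gives 10; bid 8 gives 13 > 10. Violating.
Others bid (6, 8, 8): truth gives 10; bid 8 gives 13 > 10. Violating.
Others bid (6, 6, 20): truth gives 7; no alternative beats it.
Others bid (6, 8, 20): truth gives 7; no alternative beats it.
(Checking all 27 profiles: 8 have a profitable deviation, 19 do not.)

8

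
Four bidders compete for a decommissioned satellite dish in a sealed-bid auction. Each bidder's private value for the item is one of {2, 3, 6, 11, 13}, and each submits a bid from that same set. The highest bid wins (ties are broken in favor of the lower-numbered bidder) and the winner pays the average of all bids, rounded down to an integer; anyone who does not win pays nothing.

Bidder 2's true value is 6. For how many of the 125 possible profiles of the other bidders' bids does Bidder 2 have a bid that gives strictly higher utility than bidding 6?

Others bid (2, 2, 2): truth gives 3; bid 3 gives 4 > 3. Violating.
Others bid (2, 2, 3): truth gives 3; bid 3 gives 4 > 3. Violating.
Others bid (2, 3, 2): truth gives 3; bid 3 gives 4 > 3. Violating.
Others bid (2, 3, 3): truth gives 3; bid 3 gives 4 > 3. Violating.
Others bid (2, 2, 6): truth gives 2; no alternative beats it.
Others bid (2, 2, 11): truth gives 0; no alternative beats it.
(Checking all 125 profiles: 8 have a profitable deviation, 117 do not.)

8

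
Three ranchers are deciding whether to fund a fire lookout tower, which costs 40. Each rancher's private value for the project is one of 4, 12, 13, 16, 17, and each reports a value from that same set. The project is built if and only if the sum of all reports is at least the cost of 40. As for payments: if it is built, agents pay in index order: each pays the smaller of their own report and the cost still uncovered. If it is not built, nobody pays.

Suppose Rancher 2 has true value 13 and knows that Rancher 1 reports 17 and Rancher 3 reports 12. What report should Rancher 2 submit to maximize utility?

Report 4: project not built, utility 0.
Report 12: project built, pays 12, utility 13 - 12 = 1.
Report 13: project built, pays 13, utility 13 - 13 = 0.
Report 16: project built, pays 16, utility 13 - 16 = -3.
Report 17: project built, pays 17, utility 13 - 17 = -4.
The best choice is 12 with utility 1.

12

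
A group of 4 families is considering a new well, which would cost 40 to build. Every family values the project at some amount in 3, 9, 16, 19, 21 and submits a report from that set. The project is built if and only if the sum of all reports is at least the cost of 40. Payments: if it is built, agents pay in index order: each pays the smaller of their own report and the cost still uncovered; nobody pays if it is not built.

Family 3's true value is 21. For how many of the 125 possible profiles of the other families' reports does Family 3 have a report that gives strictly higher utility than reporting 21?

86

Others report (3, 3, 16): truth gives 0; report 19 gives 2 > 0. Violating.
Others report (3, 3, 19): truth gives 0; report 16 gives 5 > 0. Violating.
Others report (3, 3, 21): truth gives 0; report 16 gives 5 > 0. Violating.
Others report (3, 9, 9): truth gives 0; report 19 gives 2 > 0. Violating.
Others report (3, 3, 3): truth gives 0; no alternative beats it.
Others report (3, 3, 9): truth gives 0; no alternative beats it.
(Checking all 125 profiles: 86 have a profitable deviation, 39 do not.)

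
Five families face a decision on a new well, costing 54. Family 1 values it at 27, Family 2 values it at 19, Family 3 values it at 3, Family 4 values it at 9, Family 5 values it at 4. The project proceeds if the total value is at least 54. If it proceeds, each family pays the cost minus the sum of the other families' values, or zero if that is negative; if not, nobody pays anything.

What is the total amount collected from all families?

31

Total value 62 ≥ cost 54, so it is built.
Family 1: others sum to 35; max(0, 54 - 35) = 19.
Family 2: others sum to 43; max(0, 54 - 43) = 11.
Family 3: others sum to 59; max(0, 54 - 59) = 0.
Family 4: others sum to 53; max(0, 54 - 53) = 1.
Family 5: others sum to 58; max(0, 54 - 58) = 0.
Total collected = 19 + 11 + 0 + 1 + 0 = 31.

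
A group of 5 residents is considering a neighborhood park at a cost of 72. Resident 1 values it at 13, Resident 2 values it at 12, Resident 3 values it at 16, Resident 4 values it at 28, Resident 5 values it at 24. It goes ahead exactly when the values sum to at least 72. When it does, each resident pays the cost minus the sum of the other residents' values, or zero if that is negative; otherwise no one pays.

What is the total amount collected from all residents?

10

Total value 93 ≥ cost 72, so it is built.
Resident 1: others sum to 80; max(0, 72 - 80) = 0.
Resident 2: others sum to 81; max(0, 72 - 81) = 0.
Resident 3: others sum to 77; max(0, 72 - 77) = 0.
Resident 4: others sum to 65; max(0, 72 - 65) = 7.
Resident 5: others sum to 69; max(0, 72 - 69) = 3.
Total collected = 0 + 0 + 0 + 7 + 3 = 10.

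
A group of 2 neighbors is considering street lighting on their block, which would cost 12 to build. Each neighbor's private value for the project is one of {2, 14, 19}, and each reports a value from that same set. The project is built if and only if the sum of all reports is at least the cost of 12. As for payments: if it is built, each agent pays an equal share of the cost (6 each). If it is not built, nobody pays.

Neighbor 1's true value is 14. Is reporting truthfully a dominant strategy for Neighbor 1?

Yes

Check each profile of the others' reports and compare truth against every alternative report.
Others report (2): truth gives 8, best alternative gives 8.
Others report (14): truth gives 8, best alternative gives 8.
Others report (19): truth gives 8, best alternative gives 8.
In every case the truthful report is at least as good as any alternative, so it is a dominant strategy.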